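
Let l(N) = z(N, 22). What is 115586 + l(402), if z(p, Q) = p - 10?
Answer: 115978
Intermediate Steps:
z(p, Q) = -10 + p
l(N) = -10 + N
115586 + l(402) = 115586 + (-10 + 402) = 115586 + 392 = 115978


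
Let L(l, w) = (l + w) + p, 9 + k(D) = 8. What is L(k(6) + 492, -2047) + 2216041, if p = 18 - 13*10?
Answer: 2214373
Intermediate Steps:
k(D) = -1 (k(D) = -9 + 8 = -1)
p = -112 (p = 18 - 130 = -112)
L(l, w) = -112 + l + w (L(l, w) = (l + w) - 112 = -112 + l + w)
L(k(6) + 492, -2047) + 2216041 = (-112 + (-1 + 492) - 2047) + 2216041 = (-112 + 491 - 2047) + 2216041 = -1668 + 2216041 = 2214373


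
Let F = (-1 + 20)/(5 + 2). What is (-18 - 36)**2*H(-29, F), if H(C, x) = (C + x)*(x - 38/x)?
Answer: 42386976/49 ≈ 8.6504e+5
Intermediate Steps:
F = 19/7 ≈ 2.7143
(-18 - 36)**2*H(-29, F) = (-18 - 36)**2*(-38 + (19/7)**2 - 29*19/7 - 38*(-29)/19/7) = (-54)**2*(-38 + 361/49 - 551/7 - 38*(-29)*7/19) = 2916*(-38 + 361/49 - 551/7 + 406) = 2916*(14536/49) = 42386976/49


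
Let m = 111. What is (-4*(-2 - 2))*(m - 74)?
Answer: 592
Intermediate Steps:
(-4*(-2 - 2))*(m - 74) = (-4*(-2 - 2))*(111 - 74) = -4*(-4)*37 = 16*37 = 592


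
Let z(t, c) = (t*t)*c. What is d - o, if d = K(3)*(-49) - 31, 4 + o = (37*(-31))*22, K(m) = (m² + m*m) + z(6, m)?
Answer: 19033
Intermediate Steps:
z(t, c) = c*t² (z(t, c) = t²*c = c*t²)
K(m) = 2*m² + 36*m (K(m) = (m² + m*m) + m*6² = (m² + m²) + m*36 = 2*m² + 36*m)
o = -25238 (o = -4 + (37*(-31))*22 = -4 - 1147*22 = -4 - 25234 = -25238)
d = -6205 (d = (2*3*(18 + 3))*(-49) - 31 = (2*3*21)*(-49) - 31 = 126*(-49) - 31 = -6174 - 31 = -6205)
d - o = -6205 - 1*(-25238) = -6205 + 25238 = 19033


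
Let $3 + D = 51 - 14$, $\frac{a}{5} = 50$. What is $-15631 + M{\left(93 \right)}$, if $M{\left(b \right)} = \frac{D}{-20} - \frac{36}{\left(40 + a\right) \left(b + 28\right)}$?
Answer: $- \frac{548551479}{35090} \approx -15633.0$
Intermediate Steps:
$a = 250$ ($a = 5 \cdot 50 = 250$)
$D = 34$ ($D = -3 + \left(51 - 14\right) = -3 + 37 = 34$)
$M{\left(b \right)} = - \frac{17}{10} - \frac{36}{8120 + 290 b}$ ($M{\left(b \right)} = \frac{34}{-20} - \frac{36}{\left(40 + 250\right) \left(b + 28\right)} = 34 \left(- \frac{1}{20}\right) - \frac{36}{290 \left(28 + b\right)} = - \frac{17}{10} - \frac{36}{8120 + 290 b}$)
$-15631 + M{\left(93 \right)} = -15631 + \frac{-13840 - 45849}{290 \left(28 + 93\right)} = -15631 + \frac{-13840 - 45849}{290 \cdot 121} = -15631 + \frac{1}{290} \cdot \frac{1}{121} \left(-59689\right) = -15631 - \frac{59689}{35090} = - \frac{548551479}{35090}$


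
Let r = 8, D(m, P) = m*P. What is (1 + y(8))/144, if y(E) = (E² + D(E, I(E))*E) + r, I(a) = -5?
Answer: -247/144 ≈ -1.7153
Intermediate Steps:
D(m, P) = P*m
y(E) = 8 - 4*E² (y(E) = (E² + (-5*E)*E) + 8 = (E² - 5*E²) + 8 = -4*E² + 8 = 8 - 4*E²)
(1 + y(8))/144 = (1 + (8 - 4*8²))/144 = (1 + (8 - 4*64))/144 = (1 + (8 - 256))/144 = (1 - 248)/144 = (1/144)*(-247) = -247/144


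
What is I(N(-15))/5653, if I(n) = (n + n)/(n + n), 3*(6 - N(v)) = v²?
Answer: 1/5653 ≈ 0.00017690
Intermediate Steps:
N(v) = 6 - v²/3
I(n) = 1 (I(n) = (2*n)/((2*n)) = (2*n)*(1/(2*n)) = 1)
I(N(-15))/5653 = 1/5653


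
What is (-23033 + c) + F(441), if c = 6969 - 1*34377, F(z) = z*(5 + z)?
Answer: 146245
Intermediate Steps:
c = -27408 (c = 6969 - 34377 = -27408)
(-23033 + c) + F(441) = (-23033 - 27408) + 441*(5 + 441) = -50441 + 441*446 = -50441 + 196686 = 146245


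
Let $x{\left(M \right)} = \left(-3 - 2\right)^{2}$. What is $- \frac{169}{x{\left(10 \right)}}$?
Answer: $- \frac{169}{25} \approx -6.76$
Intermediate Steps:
$x{\left(M \right)} = 25$ ($x{\left(M \right)} = \left(-5\right)^{2} = 25$)
$- \frac{169}{x{\left(10 \right)}} = - \frac{169}{25}$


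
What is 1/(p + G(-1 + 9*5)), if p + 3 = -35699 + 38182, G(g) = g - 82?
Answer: 1/2442 ≈ 0.00040950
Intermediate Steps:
G(g) = -82 + g
p = 2480 (p = -3 + (-35699 + 38182) = -3 + 2483 = 2480)
1/(p + G(-1 + 9*5)) = 1/(2480 + (-82 + (-1 + 9*5))) = 1/(2480 + (-82 + (-1 + 45))) = 1/(2480 + (-82 + 44)) = 1/(2480 - 38) = 1/2442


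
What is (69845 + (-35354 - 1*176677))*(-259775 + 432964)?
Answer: -24625051154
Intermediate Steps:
(69845 + (-35354 - 1*176677))*(-259775 + 432964) = (69845 + (-35354 - 176677))*173189 = (69845 - 212031)*173189 = -142186*173189 = -24625051154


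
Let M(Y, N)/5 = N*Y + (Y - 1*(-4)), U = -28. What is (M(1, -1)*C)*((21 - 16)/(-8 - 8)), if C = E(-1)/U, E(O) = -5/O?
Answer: 125/112 ≈ 1.1161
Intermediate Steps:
M(Y, N) = 20 + 5*Y + 5*N*Y (M(Y, N) = 5*(N*Y + (Y - 1*(-4))) = 5*(N*Y + (Y + 4)) = 5*(N*Y + (4 + Y)) = 5*(4 + Y + N*Y) = 20 + 5*Y + 5*N*Y)
C = -5/28 (C = -5/(-1)/(-28) = -5*(-1)*(-1/28) = 5*(-1/28) = -5/28 ≈ -0.17857)
(M(1, -1)*C)*((21 - 16)/(-8 - 8)) = ((20 + 5*1 + 5*(-1)*1)*(-5/28))*((21 - 16)/(-8 - 8)) = ((20 + 5 - 5)*(-5/28))*(5/(-16)) = (20*(-5/28))*(5*(-1/16)) = -25/7*(-5/16) = 125/112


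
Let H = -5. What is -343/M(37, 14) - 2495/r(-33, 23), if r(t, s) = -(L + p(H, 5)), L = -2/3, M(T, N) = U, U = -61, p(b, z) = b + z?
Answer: -455899/122 ≈ -3736.9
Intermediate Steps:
M(T, N) = -61
L = -⅔ (L = -2*⅓ = -⅔ ≈ -0.66667)
r(t, s) = ⅔ (r(t, s) = -(-⅔ + (-5 + 5)) = -(-⅔ + 0) = -1*(-⅔) = ⅔)
-343/M(37, 14) - 2495/r(-33, 23) = -343/(-61) - 2495/⅔ = -343*(-1/61) - 2495*3/2 = 343/61 - 7485/2 = -455899/122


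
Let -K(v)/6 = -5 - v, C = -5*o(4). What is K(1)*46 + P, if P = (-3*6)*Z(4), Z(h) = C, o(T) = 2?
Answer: 1836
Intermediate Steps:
C = -10 (C = -5*2 = -10)
K(v) = 30 + 6*v (K(v) = -6*(-5 - v) = 30 + 6*v)
Z(h) = -10
P = 180 (P = -3*6*(-10) = -18*(-10) = 180)
K(1)*46 + P = (30 + 6*1)*46 + 180 = (30 + 6)*46 + 180 = 36*46 + 180 = 1656 + 180 = 1836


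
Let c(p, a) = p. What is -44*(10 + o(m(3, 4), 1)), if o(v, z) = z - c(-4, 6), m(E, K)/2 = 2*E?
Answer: -660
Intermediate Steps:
m(E, K) = 4*E (m(E, K) = 2*(2*E) = 4*E)
o(v, z) = 4 + z (o(v, z) = z - 1*(-4) = z + 4 = 4 + z)
-44*(10 + o(m(3, 4), 1)) = -44*(10 + (4 + 1)) = -44*(10 + 5) = -44*15 = -660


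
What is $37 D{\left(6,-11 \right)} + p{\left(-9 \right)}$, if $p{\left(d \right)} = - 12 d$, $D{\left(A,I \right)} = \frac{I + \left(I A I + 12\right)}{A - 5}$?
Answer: $27007$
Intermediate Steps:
$D{\left(A,I \right)} = \frac{12 + I + A I^{2}}{-5 + A}$ ($D{\left(A,I \right)} = \frac{I + \left(A I I + 12\right)}{-5 + A} = \frac{I + \left(A I^{2} + 12\right)}{-5 + A} = \frac{I + \left(12 + A I^{2}\right)}{-5 + A} = \frac{12 + I + A I^{2}}{-5 + A}$)
$37 D{\left(6,-11 \right)} + p{\left(-9 \right)} = 37 \frac{12 - 11 + 6 \left(-11\right)^{2}}{-5 + 6} - -108 = 37 \frac{12 - 11 + 6 \cdot 121}{1} + 108 = 37 \cdot 1 \left(12 - 11 + 726\right) + 108 = 37 \cdot 1 \cdot 727 + 108 = 37 \cdot 727 + 108 = 26899 + 108 = 27007$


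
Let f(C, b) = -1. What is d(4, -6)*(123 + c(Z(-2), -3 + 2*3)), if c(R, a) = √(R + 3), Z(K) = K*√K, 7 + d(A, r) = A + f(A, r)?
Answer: -492 - 4*√(3 - 2*I*√2) ≈ -499.55 + 2.9975*I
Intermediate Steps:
d(A, r) = -8 + A (d(A, r) = -7 + (A - 1) = -7 + (-1 + A) = -8 + A)
Z(K) = K^(3/2)
c(R, a) = √(3 + R)
d(4, -6)*(123 + c(Z(-2), -3 + 2*3)) = (-8 + 4)*(123 + √(3 + (-2)^(3/2))) = -4*(123 + √(3 - 2*I*√2)) = -492 - 4*√(3 - 2*I*√2)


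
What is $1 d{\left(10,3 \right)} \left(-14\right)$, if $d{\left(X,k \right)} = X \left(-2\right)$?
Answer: $280$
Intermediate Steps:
$d{\left(X,k \right)} = - 2 X$
$1 d{\left(10,3 \right)} \left(-14\right) = 1 \left(\left(-2\right) 10\right) \left(-14\right) = 1 \left(-20\right) \left(-14\right) = \left(-20\right) \left(-14\right) = 280$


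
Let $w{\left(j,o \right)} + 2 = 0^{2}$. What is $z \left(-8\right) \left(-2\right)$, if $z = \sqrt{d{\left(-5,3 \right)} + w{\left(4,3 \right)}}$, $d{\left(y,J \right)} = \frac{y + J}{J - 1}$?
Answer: $16 i \sqrt{3} \approx 27.713 i$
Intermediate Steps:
$d{\left(y,J \right)} = \frac{J + y}{-1 + J}$
$w{\left(j,o \right)} = -2$ ($w{\left(j,o \right)} = -2 + 0^{2} = -2 + 0 = -2$)
$z = i \sqrt{3}$ ($z = \sqrt{\frac{3 - 5}{-1 + 3} - 2} = \sqrt{\frac{1}{2} \left(-2\right) - 2} = \sqrt{-1 - 2} = \sqrt{-3} = i \sqrt{3} \approx 1.732 i$)
$z \left(-8\right) \left(-2\right) = i \sqrt{3} \left(-8\right) \left(-2\right) = - 8 i \sqrt{3} \left(-2\right) = 16 i \sqrt{3}$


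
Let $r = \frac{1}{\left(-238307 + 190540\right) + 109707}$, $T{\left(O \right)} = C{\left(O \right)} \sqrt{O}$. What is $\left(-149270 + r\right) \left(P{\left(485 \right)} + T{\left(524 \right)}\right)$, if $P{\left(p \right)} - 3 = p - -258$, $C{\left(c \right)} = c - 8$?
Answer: $- \frac{3448677357027}{30970} - \frac{2385412220142 \sqrt{131}}{15485} \approx -1.8745 \cdot 10^{9}$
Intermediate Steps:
$C{\left(c \right)} = -8 + c$
$T{\left(O \right)} = \sqrt{O} \left(-8 + O\right)$ ($T{\left(O \right)} = \left(-8 + O\right) \sqrt{O} = \sqrt{O} \left(-8 + O\right)$)
$P{\left(p \right)} = 261 + p$ ($P{\left(p \right)} = 3 + \left(p - -258\right) = 3 + \left(p + 258\right) = 3 + \left(258 + p\right) = 261 + p$)
$r = \frac{1}{61940}$ ($r = \frac{1}{-47767 + 109707} = \frac{1}{61940} \approx 1.6145 \cdot 10^{-5}$)
$\left(-149270 + r\right) \left(P{\left(485 \right)} + T{\left(524 \right)}\right) = \left(-149270 + \frac{1}{61940}\right) \left(\left(261 + 485\right) + \sqrt{524} \left(-8 + 524\right)\right) = - \frac{9245783799 \left(746 + 2 \sqrt{131} \cdot 516\right)}{61940} = - \frac{9245783799 \left(746 + 1032 \sqrt{131}\right)}{61940} = - \frac{3448677357027}{30970} - \frac{2385412220142 \sqrt{131}}{15485}$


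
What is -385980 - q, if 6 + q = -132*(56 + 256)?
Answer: -344790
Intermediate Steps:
q = -41190 (q = -6 - 132*(56 + 256) = -6 - 132*312 = -6 - 41184 = -41190)
-385980 - q = -385980 - 1*(-41190) = -385980 + 41190 = -344790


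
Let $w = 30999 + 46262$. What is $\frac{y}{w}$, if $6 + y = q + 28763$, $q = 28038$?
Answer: $\frac{56795}{77261} \approx 0.73511$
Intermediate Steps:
$y = 56795$ ($y = -6 + \left(28038 + 28763\right) = -6 + 56801 = 56795$)
$w = 77261$
$\frac{y}{w} = \frac{56795}{77261}$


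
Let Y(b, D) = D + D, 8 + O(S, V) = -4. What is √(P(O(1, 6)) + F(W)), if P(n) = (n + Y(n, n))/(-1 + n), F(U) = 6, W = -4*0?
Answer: √1482/13 ≈ 2.9613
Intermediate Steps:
O(S, V) = -12 (O(S, V) = -8 - 4 = -12)
Y(b, D) = 2*D
W = 0
P(n) = 3*n/(-1 + n) (P(n) = (n + 2*n)/(-1 + n) = (3*n)/(-1 + n) = 3*n/(-1 + n))
√(P(O(1, 6)) + F(W)) = √(3*(-12)/(-1 - 12) + 6) = √(3*(-12)/(-13) + 6) = √(3*(-12)*(-1/13) + 6) = √(36/13 + 6) = √(114/13) = √1482/13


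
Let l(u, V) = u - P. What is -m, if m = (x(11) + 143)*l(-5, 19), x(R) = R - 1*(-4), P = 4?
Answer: 1422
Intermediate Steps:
x(R) = 4 + R (x(R) = R + 4 = 4 + R)
l(u, V) = -4 + u (l(u, V) = u - 1*4 = u - 4 = -4 + u)
m = -1422 (m = ((4 + 11) + 143)*(-4 - 5) = (15 + 143)*(-9) = 158*(-9) = -1422)
-m = -1*(-1422) = 1422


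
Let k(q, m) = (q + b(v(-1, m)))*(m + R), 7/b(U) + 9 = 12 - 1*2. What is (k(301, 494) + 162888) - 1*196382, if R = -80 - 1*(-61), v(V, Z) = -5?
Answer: 112806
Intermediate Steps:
b(U) = 7 (b(U) = 7/(-9 + (12 - 1*2)) = 7/(-9 + (12 - 2)) = 7/(-9 + 10) = 7/1 = 7*1 = 7)
R = -19 (R = -80 + 61 = -19)
k(q, m) = (-19 + m)*(7 + q) (k(q, m) = (q + 7)*(m - 19) = (7 + q)*(-19 + m) = (-19 + m)*(7 + q))
(k(301, 494) + 162888) - 1*196382 = ((-133 - 19*301 + 7*494 + 494*301) + 162888) - 1*196382 = ((-133 - 5719 + 3458 + 148694) + 162888) - 196382 = (146300 + 162888) - 196382 = 309188 - 196382 = 112806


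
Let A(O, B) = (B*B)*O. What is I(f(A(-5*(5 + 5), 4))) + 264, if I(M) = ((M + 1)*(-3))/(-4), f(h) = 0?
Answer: 1059/4 ≈ 264.75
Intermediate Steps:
A(O, B) = O*B² (A(O, B) = B²*O = O*B²)
I(M) = ¾ + 3*M/4 (I(M) = ((1 + M)*(-3))*(-¼) = (-3 - 3*M)*(-¼) = ¾ + 3*M/4)
I(f(A(-5*(5 + 5), 4))) + 264 = (¾ + (¾)*0) + 264 = (¾ + 0) + 264 = ¾ + 264 = 1059/4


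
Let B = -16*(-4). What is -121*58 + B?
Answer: -6954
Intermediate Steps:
B = 64
-121*58 + B = -121*58 + 64 = -7018 + 64 = -6954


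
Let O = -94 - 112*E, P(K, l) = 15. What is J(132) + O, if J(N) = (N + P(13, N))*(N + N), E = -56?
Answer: 44986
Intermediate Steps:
J(N) = 2*N*(15 + N) (J(N) = (N + 15)*(N + N) = (15 + N)*(2*N) = 2*N*(15 + N))
O = 6178 (O = -94 - 112*(-56) = -94 + 6272 = 6178)
J(132) + O = 2*132*(15 + 132) + 6178 = 2*132*147 + 6178 = 38808 + 6178 = 44986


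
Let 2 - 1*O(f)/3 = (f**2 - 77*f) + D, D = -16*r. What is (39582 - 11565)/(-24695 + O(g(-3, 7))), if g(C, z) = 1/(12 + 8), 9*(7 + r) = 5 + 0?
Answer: -33620400/29984149 ≈ -1.1213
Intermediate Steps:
r = -58/9 (r = -7 + (5 + 0)/9 = -7 + (1/9)*5 = -7 + 5/9 = -58/9 ≈ -6.4444)
D = 928/9 (D = -16*(-58/9) = 928/9 ≈ 103.11)
g(C, z) = 1/20
O(f) = -910/3 - 3*f**2 + 231*f (O(f) = 6 - 3*((f**2 - 77*f) + 928/9) = 6 - 3*(928/9 + f**2 - 77*f) = 6 + (-928/3 - 3*f**2 + 231*f) = -910/3 - 3*f**2 + 231*f)
(39582 - 11565)/(-24695 + O(g(-3, 7))) = (39582 - 11565)/(-24695 + (-910/3 - 3*(1/20)**2 + 231*(1/20))) = 28017/(-24695 + (-910/3 - 3*1/400 + 231/20)) = 28017/(-24695 + (-910/3 - 3/400 + 231/20)) = 28017/(-24695 - 350149/1200) = 28017/(-29984149/1200) = 28017*(-1200/29984149) = -33620400/29984149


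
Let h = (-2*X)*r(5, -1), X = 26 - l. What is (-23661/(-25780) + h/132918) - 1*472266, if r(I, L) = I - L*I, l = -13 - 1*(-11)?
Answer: -809137921435321/1713313020 ≈ -4.7227e+5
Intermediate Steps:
l = -2 (l = -13 + 11 = -2)
X = 28 (X = 26 - 1*(-2) = 26 + 2 = 28)
r(I, L) = I - I*L
h = -560 (h = (-2*28)*(5*(1 - 1*(-1))) = -280*(1 + 1) = -280*2 = -56*10 = -560)
(-23661/(-25780) + h/132918) - 1*472266 = (-23661/(-25780) - 560/132918) - 1*472266 = (-23661*(-1/25780) - 560*1/132918) - 472266 = (23661/25780 - 280/66459) - 472266 = 1565267999/1713313020 - 472266 = -809137921435321/1713313020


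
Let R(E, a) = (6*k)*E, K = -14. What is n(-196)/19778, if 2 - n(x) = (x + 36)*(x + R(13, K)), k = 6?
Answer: 21761/9889 ≈ 2.2005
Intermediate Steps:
R(E, a) = 36*E (R(E, a) = (6*6)*E = 36*E)
n(x) = 2 - (36 + x)*(468 + x) (n(x) = 2 - (x + 36)*(x + 36*13) = 2 - (36 + x)*(x + 468) = 2 - (36 + x)*(468 + x))
n(-196)/19778 = (-16846 - 1*(-196)**2 - 504*(-196))/19778 = (-16846 - 1*38416 + 98784)*(1/19778) = (-16846 - 38416 + 98784)*(1/19778) = 43522*(1/19778) = 21761/9889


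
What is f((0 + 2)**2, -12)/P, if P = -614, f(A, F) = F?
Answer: 6/307 ≈ 0.019544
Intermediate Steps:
f((0 + 2)**2, -12)/P = -12/(-614) = -12*(-1/614) = 6/307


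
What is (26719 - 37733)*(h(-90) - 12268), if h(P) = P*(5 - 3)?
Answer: 137102272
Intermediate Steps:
h(P) = 2*P (h(P) = P*2 = 2*P)
(26719 - 37733)*(h(-90) - 12268) = (26719 - 37733)*(2*(-90) - 12268) = -11014*(-180 - 12268) = -11014*(-12448) = 137102272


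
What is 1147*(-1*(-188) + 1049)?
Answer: 1418839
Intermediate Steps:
1147*(-1*(-188) + 1049) = 1147*(188 + 1049) = 1147*1237 = 1418839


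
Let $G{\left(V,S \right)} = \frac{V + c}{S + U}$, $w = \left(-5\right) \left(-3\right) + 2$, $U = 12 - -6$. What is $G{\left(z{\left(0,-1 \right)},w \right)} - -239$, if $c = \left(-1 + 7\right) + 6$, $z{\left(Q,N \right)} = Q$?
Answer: $\frac{8377}{35} \approx 239.34$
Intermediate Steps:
$U = 18$ ($U = 12 + 6 = 18$)
$c = 12$ ($c = 6 + 6 = 12$)
$w = 17$ ($w = 15 + 2 = 17$)
$G{\left(V,S \right)} = \frac{12 + V}{18 + S}$ ($G{\left(V,S \right)} = \frac{V + 12}{S + 18} = \frac{12 + V}{18 + S}$)
$G{\left(z{\left(0,-1 \right)},w \right)} - -239 = \frac{12 + 0}{18 + 17} - -239 = \frac{1}{35} \cdot 12 + 239 = \frac{12}{35} + 239 = \frac{8377}{35}$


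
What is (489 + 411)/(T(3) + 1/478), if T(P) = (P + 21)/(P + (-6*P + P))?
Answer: -86040/191 ≈ -450.47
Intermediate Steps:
T(P) = -(21 + P)/(4*P) (T(P) = (21 + P)/(P - 5*P) = (21 + P)/((-4*P)) = (21 + P)*(-1/(4*P)) = -(21 + P)/(4*P))
(489 + 411)/(T(3) + 1/478) = (489 + 411)/((¼)*(-21 - 1*3)/3 + 1/478) = 900/((¼)*(⅓)*(-21 - 3) + 1/478) = 900/((¼)*(⅓)*(-24) + 1/478) = 900/(-2 + 1/478) = 900/(-955/478) = 900*(-478/955) = -86040/191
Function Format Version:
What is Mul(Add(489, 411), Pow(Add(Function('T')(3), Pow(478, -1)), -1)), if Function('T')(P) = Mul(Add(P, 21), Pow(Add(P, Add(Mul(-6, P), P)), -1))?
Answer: Rational(-86040, 191) ≈ -450.47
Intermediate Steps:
Function('T')(P) = Mul(Rational(-1, 4), Pow(P, -1), Add(21, P)) (Function('T')(P) = Mul(Add(21, P), Pow(Add(P, Mul(-5, P)), -1)) = Mul(Add(21, P), Pow(Mul(-4, P), -1)) = Mul(Add(21, P), Mul(Rational(-1, 4), Pow(P, -1))) = Mul(Rational(-1, 4), Pow(P, -1), Add(21, P)))
Mul(Add(489, 411), Pow(Add(Function('T')(3), Pow(478, -1)), -1)) = Mul(Add(489, 411), Pow(Add(Mul(Rational(1, 4), Pow(3, -1), Add(-21, Mul(-1, 3))), Pow(478, -1)), -1)) = Mul(900, Pow(Add(Mul(Rational(1, 4), Rational(1, 3), Add(-21, -3)), Rational(1, 478)), -1)) = Mul(900, Pow(Add(Mul(Rational(1, 4), Rational(1, 3), -24), Rational(1, 478)), -1)) = Mul(900, Pow(Add(-2, Rational(1, 478)), -1)) = Mul(900, Pow(Rational(-955, 478), -1)) = Mul(900, Rational(-478, 955)) = Rational(-86040, 191)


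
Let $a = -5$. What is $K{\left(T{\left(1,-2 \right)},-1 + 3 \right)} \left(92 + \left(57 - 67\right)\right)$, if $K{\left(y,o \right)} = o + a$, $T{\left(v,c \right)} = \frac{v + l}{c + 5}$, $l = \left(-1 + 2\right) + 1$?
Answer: $-246$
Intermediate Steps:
$l = 2$ ($l = 1 + 1 = 2$)
$T{\left(v,c \right)} = \frac{2 + v}{5 + c}$ ($T{\left(v,c \right)} = \frac{v + 2}{c + 5} = \frac{2 + v}{5 + c}$)
$K{\left(y,o \right)} = -5 + o$ ($K{\left(y,o \right)} = o - 5 = -5 + o$)
$K{\left(T{\left(1,-2 \right)},-1 + 3 \right)} \left(92 + \left(57 - 67\right)\right) = \left(-5 + \left(-1 + 3\right)\right) \left(92 + \left(57 - 67\right)\right) = \left(-5 + 2\right) \left(92 + \left(57 - 67\right)\right) = - 3 \left(92 - 10\right) = \left(-3\right) 82 = -246$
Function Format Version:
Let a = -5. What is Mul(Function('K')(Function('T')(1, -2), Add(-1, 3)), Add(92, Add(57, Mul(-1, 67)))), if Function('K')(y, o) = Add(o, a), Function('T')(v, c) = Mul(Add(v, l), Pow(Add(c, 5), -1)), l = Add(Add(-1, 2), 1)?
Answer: -246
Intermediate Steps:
l = 2 (l = Add(1, 1) = 2)
Function('T')(v, c) = Mul(Pow(Add(5, c), -1), Add(2, v)) (Function('T')(v, c) = Mul(Add(v, 2), Pow(Add(c, 5), -1)) = Mul(Add(2, v), Pow(Add(5, c), -1)) = Mul(Pow(Add(5, c), -1), Add(2, v)))
Function('K')(y, o) = Add(-5, o) (Function('K')(y, o) = Add(o, -5) = Add(-5, o))
Mul(Function('K')(Function('T')(1, -2), Add(-1, 3)), Add(92, Add(57, Mul(-1, 67)))) = Mul(Add(-5, Add(-1, 3)), Add(92, Add(57, Mul(-1, 67)))) = Mul(Add(-5, 2), Add(92, Add(57, -67))) = Mul(-3, Add(92, -10)) = Mul(-3, 82) = -246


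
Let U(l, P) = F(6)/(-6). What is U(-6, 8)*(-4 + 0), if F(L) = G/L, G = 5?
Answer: 5/9 ≈ 0.55556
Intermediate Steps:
F(L) = 5/L
U(l, P) = -5/36 (U(l, P) = (5/6)/(-6) = (5*(1/6))*(-1/6) = (5/6)*(-1/6) = -5/36)
U(-6, 8)*(-4 + 0) = -5*(-4 + 0)/36 = -5/36*(-4) = 5/9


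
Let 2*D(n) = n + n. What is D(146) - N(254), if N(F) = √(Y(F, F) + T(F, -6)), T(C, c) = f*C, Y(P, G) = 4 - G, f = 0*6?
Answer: 146 - 5*I*√10 ≈ 146.0 - 15.811*I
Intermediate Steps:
f = 0
D(n) = n (D(n) = (n + n)/2 = (2*n)/2 = n)
T(C, c) = 0 (T(C, c) = 0*C = 0)
N(F) = √(4 - F) (N(F) = √((4 - F) + 0) = √(4 - F))
D(146) - N(254) = 146 - √(4 - 1*254) = 146 - √(4 - 254) = 146 - √(-250) = 146 - 5*I*√10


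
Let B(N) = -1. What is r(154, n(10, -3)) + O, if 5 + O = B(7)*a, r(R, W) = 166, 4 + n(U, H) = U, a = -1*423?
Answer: 584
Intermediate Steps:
a = -423
n(U, H) = -4 + U
O = 418 (O = -5 - 1*(-423) = -5 + 423 = 418)
r(154, n(10, -3)) + O = 166 + 418 = 584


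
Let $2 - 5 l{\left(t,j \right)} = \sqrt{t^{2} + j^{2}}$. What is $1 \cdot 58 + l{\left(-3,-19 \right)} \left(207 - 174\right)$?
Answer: $\frac{356}{5} - \frac{33 \sqrt{370}}{5} \approx -55.754$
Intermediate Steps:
$l{\left(t,j \right)} = \frac{2}{5} - \frac{\sqrt{j^{2} + t^{2}}}{5}$ ($l{\left(t,j \right)} = \frac{2}{5} - \frac{\sqrt{t^{2} + j^{2}}}{5} = \frac{2}{5} - \frac{\sqrt{j^{2} + t^{2}}}{5}$)
$1 \cdot 58 + l{\left(-3,-19 \right)} \left(207 - 174\right) = 1 \cdot 58 + \left(\frac{2}{5} - \frac{\sqrt{\left(-19\right)^{2} + \left(-3\right)^{2}}}{5}\right) \left(207 - 174\right) = 58 + \left(\frac{2}{5} - \frac{\sqrt{361 + 9}}{5}\right) \left(207 - 174\right) = 58 + \left(\frac{2}{5} - \frac{\sqrt{370}}{5}\right) 33 = 58 + \left(\frac{66}{5} - \frac{33 \sqrt{370}}{5}\right) = \frac{356}{5} - \frac{33 \sqrt{370}}{5}$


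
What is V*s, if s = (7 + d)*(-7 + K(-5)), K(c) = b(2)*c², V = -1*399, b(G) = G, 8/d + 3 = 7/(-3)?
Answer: -188727/2 ≈ -94364.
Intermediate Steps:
d = -3/2 (d = 8/(-3 + 7/(-3)) = 8/(-3 + 7*(-⅓)) = 8/(-3 - 7/3) = 8/(-16/3) = 8*(-3/16) = -3/2 ≈ -1.5000)
V = -399
K(c) = 2*c²
s = 473/2 (s = (7 - 3/2)*(-7 + 2*(-5)²) = 11*(-7 + 2*25)/2 = 11*(-7 + 50)/2 = (11/2)*43 = 473/2 ≈ 236.50)
V*s = -399*473/2 = -188727/2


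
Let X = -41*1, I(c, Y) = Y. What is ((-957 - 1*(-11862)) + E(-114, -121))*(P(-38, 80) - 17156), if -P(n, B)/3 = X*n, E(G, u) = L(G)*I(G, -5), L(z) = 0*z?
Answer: -238056150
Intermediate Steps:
L(z) = 0
X = -41
E(G, u) = 0 (E(G, u) = 0*(-5) = 0)
P(n, B) = 123*n (P(n, B) = -(-123)*n = 123*n)
((-957 - 1*(-11862)) + E(-114, -121))*(P(-38, 80) - 17156) = ((-957 - 1*(-11862)) + 0)*(123*(-38) - 17156) = ((-957 + 11862) + 0)*(-4674 - 17156) = (10905 + 0)*(-21830) = 10905*(-21830) = -238056150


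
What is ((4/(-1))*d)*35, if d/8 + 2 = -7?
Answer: 10080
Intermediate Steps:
d = -72 (d = -16 + 8*(-7) = -16 - 56 = -72)
((4/(-1))*d)*35 = ((4/(-1))*(-72))*35 = ((4*(-1))*(-72))*35 = -4*(-72)*35 = 288*35 = 10080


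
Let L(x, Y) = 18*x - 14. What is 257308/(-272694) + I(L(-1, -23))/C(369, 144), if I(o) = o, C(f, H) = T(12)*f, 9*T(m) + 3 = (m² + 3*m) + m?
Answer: -333767650/352184301 ≈ -0.94771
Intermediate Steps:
T(m) = -⅓ + m²/9 + 4*m/9 (T(m) = -⅓ + ((m² + 3*m) + m)/9 = -⅓ + (m² + 4*m)/9 = -⅓ + (m²/9 + 4*m/9) = -⅓ + m²/9 + 4*m/9)
L(x, Y) = -14 + 18*x
C(f, H) = 21*f (C(f, H) = (-⅓ + (⅑)*12² + (4/9)*12)*f = (-⅓ + (⅑)*144 + 16/3)*f = (-⅓ + 16 + 16/3)*f = 21*f)
257308/(-272694) + I(L(-1, -23))/C(369, 144) = 257308/(-272694) + (-14 + 18*(-1))/((21*369)) = 257308*(-1/272694) + (-14 - 18)/7749 = -128654/136347 - 32*1/7749 = -128654/136347 - 32/7749 = -333767650/352184301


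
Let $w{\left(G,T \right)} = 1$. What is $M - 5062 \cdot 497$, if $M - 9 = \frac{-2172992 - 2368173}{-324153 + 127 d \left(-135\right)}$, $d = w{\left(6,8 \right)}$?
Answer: $- \frac{858634673725}{341298} \approx -2.5158 \cdot 10^{6}$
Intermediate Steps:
$d = 1$
$M = \frac{7612847}{341298}$ ($M = 9 + \frac{-2172992 - 2368173}{-324153 + 127 \cdot 1 \left(-135\right)} = 9 - \frac{4541165}{-324153 + 127 \left(-135\right)} = 9 - \frac{4541165}{-324153 - 17145} = 9 - \frac{4541165}{-341298} = 9 - - \frac{4541165}{341298} = 9 + \frac{4541165}{341298} = \frac{7612847}{341298} \approx 22.306$)
$M - 5062 \cdot 497 = \frac{7612847}{341298} - 5062 \cdot 497 = \frac{7612847}{341298} - 2515814 = - \frac{858634673725}{341298}$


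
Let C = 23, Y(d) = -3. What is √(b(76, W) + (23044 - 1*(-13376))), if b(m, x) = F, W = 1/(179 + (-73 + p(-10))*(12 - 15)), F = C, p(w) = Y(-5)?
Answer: √36443 ≈ 190.90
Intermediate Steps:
p(w) = -3
F = 23
W = 1/407 (W = 1/(179 + (-73 - 3)*(12 - 15)) = 1/(179 - 76*(-3)) = 1/(179 + 228) = 1/407 ≈ 0.0024570)
b(m, x) = 23
√(b(76, W) + (23044 - 1*(-13376))) = √(23 + (23044 - 1*(-13376))) = √(23 + (23044 + 13376)) = √(23 + 36420) = √36443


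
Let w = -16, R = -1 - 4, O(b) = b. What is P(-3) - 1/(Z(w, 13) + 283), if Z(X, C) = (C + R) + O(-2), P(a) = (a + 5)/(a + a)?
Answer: -292/867 ≈ -0.33679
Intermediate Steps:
R = -5
P(a) = (5 + a)/(2*a) (P(a) = (5 + a)/((2*a)) = (5 + a)*(1/(2*a)) = (5 + a)/(2*a))
Z(X, C) = -7 + C (Z(X, C) = (C - 5) - 2 = (-5 + C) - 2 = -7 + C)
P(-3) - 1/(Z(w, 13) + 283) = (½)*(5 - 3)/(-3) - 1/((-7 + 13) + 283) = (½)*(-⅓)*2 - 1/(6 + 283) = -⅓ - 1/289 = -292/867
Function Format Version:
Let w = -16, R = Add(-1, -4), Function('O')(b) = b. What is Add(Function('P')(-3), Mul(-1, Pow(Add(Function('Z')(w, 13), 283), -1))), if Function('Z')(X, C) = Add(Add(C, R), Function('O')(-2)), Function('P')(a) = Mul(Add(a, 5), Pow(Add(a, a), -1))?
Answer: Rational(-292, 867) ≈ -0.33679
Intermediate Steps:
R = -5
Function('P')(a) = Mul(Rational(1, 2), Pow(a, -1), Add(5, a)) (Function('P')(a) = Mul(Add(5, a), Pow(Mul(2, a), -1)) = Mul(Add(5, a), Mul(Rational(1, 2), Pow(a, -1))) = Mul(Rational(1, 2), Pow(a, -1), Add(5, a)))
Function('Z')(X, C) = Add(-7, C) (Function('Z')(X, C) = Add(Add(C, -5), -2) = Add(Add(-5, C), -2) = Add(-7, C))
Add(Function('P')(-3), Mul(-1, Pow(Add(Function('Z')(w, 13), 283), -1))) = Add(Mul(Rational(1, 2), Pow(-3, -1), Add(5, -3)), Mul(-1, Pow(Add(Add(-7, 13), 283), -1))) = Add(Mul(Rational(1, 2), Rational(-1, 3), 2), Mul(-1, Pow(Add(6, 283), -1))) = Add(Rational(-1, 3), Mul(-1, Pow(289, -1))) = Add(Rational(-1, 3), Mul(-1, Rational(1, 289))) = Add(Rational(-1, 3), Rational(-1, 289)) = Rational(-292, 867)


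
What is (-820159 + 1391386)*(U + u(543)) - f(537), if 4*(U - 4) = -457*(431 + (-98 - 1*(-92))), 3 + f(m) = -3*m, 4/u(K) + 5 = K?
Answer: -29842160868687/1076 ≈ -2.7734e+10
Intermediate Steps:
u(K) = 4/(-5 + K)
f(m) = -3 - 3*m
U = -194209/4 (U = 4 + (-457*(431 + (-98 - 1*(-92))))/4 = 4 + (-457*(431 + (-98 + 92)))/4 = 4 + (-457*(431 - 6))/4 = 4 + (-457*425)/4 = 4 + (¼)*(-194225) = 4 - 194225/4 = -194209/4 ≈ -48552.)
(-820159 + 1391386)*(U + u(543)) - f(537) = (-820159 + 1391386)*(-194209/4 + 4/(-5 + 543)) - (-3 - 3*537) = 571227*(-194209/4 + 4/538) - (-3 - 1611) = 571227*(-194209/4 + 4*(1/538)) - 1*(-1614) = 571227*(-194209/4 + 2/269) + 1614 = 571227*(-52242213/1076) + 1614 = -29842162605351/1076 + 1614 = -29842160868687/1076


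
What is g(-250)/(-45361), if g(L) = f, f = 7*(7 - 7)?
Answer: 0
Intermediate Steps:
f = 0 (f = 7*0 = 0)
g(L) = 0
g(-250)/(-45361) = 0/(-45361) = 0*(-1/45361) = 0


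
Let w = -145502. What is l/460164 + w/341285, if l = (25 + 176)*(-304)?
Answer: -1045341202/1869607985 ≈ -0.55912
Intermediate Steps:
l = -61104 (l = 201*(-304) = -61104)
l/460164 + w/341285 = -61104/460164 - 145502/341285 = -61104*1/460164 - 145502*1/341285 = -5092/38347 - 20786/48755 = -1045341202/1869607985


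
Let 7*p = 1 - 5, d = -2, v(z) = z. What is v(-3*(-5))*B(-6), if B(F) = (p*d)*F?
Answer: -720/7 ≈ -102.86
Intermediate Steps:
p = -4/7 (p = (1 - 5)/7 = (1/7)*(-4) = -4/7 ≈ -0.57143)
B(F) = 8*F/7 (B(F) = (-4/7*(-2))*F = 8*F/7)
v(-3*(-5))*B(-6) = (-3*(-5))*((8/7)*(-6)) = 15*(-48/7) = -720/7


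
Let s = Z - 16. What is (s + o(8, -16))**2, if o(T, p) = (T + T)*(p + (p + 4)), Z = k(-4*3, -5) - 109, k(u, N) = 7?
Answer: 320356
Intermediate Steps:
Z = -102 (Z = 7 - 109 = -102)
o(T, p) = 2*T*(4 + 2*p) (o(T, p) = (2*T)*(p + (4 + p)) = (2*T)*(4 + 2*p) = 2*T*(4 + 2*p))
s = -118 (s = -102 - 16 = -118)
(s + o(8, -16))**2 = (-118 + 4*8*(2 - 16))**2 = (-118 + 4*8*(-14))**2 = (-118 - 448)**2 = (-566)**2 = 320356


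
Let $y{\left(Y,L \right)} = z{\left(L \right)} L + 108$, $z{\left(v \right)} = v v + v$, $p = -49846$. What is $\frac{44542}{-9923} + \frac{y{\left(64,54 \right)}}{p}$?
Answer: $- \frac{1906381478}{247310929} \approx -7.7084$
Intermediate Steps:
$z{\left(v \right)} = v + v^{2}$ ($z{\left(v \right)} = v^{2} + v = v + v^{2}$)
$y{\left(Y,L \right)} = 108 + L^{2} \left(1 + L\right)$ ($y{\left(Y,L \right)} = L \left(1 + L\right) L + 108 = L^{2} \left(1 + L\right) + 108 = 108 + L^{2} \left(1 + L\right)$)
$\frac{44542}{-9923} + \frac{y{\left(64,54 \right)}}{p} = \frac{44542}{-9923} + \frac{108 + 54^{2} \left(1 + 54\right)}{-49846} = 44542 \left(- \frac{1}{9923}\right) + \left(108 + 2916 \cdot 55\right) \left(- \frac{1}{49846}\right) = - \frac{44542}{9923} + \left(108 + 160380\right) \left(- \frac{1}{49846}\right) = - \frac{44542}{9923} + 160488 \left(- \frac{1}{49846}\right) = - \frac{44542}{9923} - \frac{80244}{24923} = - \frac{1906381478}{247310929}$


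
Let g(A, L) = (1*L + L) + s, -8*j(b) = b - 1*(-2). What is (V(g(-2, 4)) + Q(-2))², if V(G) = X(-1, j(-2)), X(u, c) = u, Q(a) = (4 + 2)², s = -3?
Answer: 1225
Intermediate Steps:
Q(a) = 36 (Q(a) = 6² = 36)
j(b) = -¼ - b/8 (j(b) = -(b - 1*(-2))/8 = -(b + 2)/8 = -(2 + b)/8 = -¼ - b/8)
g(A, L) = -3 + 2*L (g(A, L) = (1*L + L) - 3 = (L + L) - 3 = 2*L - 3 = -3 + 2*L)
V(G) = -1
(V(g(-2, 4)) + Q(-2))² = (-1 + 36)² = 35² = 1225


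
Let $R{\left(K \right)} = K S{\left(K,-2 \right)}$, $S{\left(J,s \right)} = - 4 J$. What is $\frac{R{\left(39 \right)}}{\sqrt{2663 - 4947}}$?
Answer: $\frac{3042 i \sqrt{571}}{571} \approx 127.3 i$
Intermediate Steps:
$R{\left(K \right)} = - 4 K^{2}$ ($R{\left(K \right)} = K \left(- 4 K\right) = - 4 K^{2}$)
$\frac{R{\left(39 \right)}}{\sqrt{2663 - 4947}} = \frac{\left(-4\right) 39^{2}}{\sqrt{2663 - 4947}} = \frac{\left(-4\right) 1521}{\sqrt{-2284}} = - \frac{6084}{2 i \sqrt{571}} = - 6084 \left(- \frac{i \sqrt{571}}{1142}\right) = \frac{3042 i \sqrt{571}}{571}$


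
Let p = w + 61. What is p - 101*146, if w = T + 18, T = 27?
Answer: -14640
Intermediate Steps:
w = 45 (w = 27 + 18 = 45)
p = 106 (p = 45 + 61 = 106)
p - 101*146 = 106 - 101*146 = 106 - 14746 = -14640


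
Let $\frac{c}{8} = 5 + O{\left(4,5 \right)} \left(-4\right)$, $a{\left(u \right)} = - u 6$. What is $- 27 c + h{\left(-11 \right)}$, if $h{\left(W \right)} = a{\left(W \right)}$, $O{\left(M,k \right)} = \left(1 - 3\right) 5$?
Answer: $-9654$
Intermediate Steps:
$O{\left(M,k \right)} = -10$ ($O{\left(M,k \right)} = \left(-2\right) 5 = -10$)
$a{\left(u \right)} = - 6 u$
$h{\left(W \right)} = - 6 W$
$c = 360$ ($c = 8 \left(5 - -40\right) = 8 \left(5 + 40\right) = 8 \cdot 45 = 360$)
$- 27 c + h{\left(-11 \right)} = \left(-27\right) 360 - -66 = -9720 + 66 = -9654$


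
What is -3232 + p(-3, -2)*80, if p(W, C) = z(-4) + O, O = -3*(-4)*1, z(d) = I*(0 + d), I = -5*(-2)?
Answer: -5472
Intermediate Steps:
I = 10
z(d) = 10*d (z(d) = 10*(0 + d) = 10*d)
O = 12 (O = 12*1 = 12)
p(W, C) = -28 (p(W, C) = 10*(-4) + 12 = -40 + 12 = -28)
-3232 + p(-3, -2)*80 = -3232 - 28*80 = -3232 - 2240 = -5472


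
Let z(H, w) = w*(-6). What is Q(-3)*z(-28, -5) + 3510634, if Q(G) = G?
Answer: 3510544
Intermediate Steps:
z(H, w) = -6*w
Q(-3)*z(-28, -5) + 3510634 = -(-18)*(-5) + 3510634 = -3*30 + 3510634 = -90 + 3510634 = 3510544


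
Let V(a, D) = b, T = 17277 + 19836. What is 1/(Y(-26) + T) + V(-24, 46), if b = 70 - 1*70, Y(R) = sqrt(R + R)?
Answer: 37113/1377374821 - 2*I*sqrt(13)/1377374821 ≈ 2.6945e-5 - 5.2354e-9*I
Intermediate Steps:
T = 37113
Y(R) = sqrt(2)*sqrt(R) (Y(R) = sqrt(2*R) = sqrt(2)*sqrt(R))
b = 0 (b = 70 - 70 = 0)
V(a, D) = 0
1/(Y(-26) + T) + V(-24, 46) = 1/(sqrt(2)*sqrt(-26) + 37113) + 0 = 1/(sqrt(2)*(I*sqrt(26)) + 37113) + 0 = 1/(2*I*sqrt(13) + 37113) + 0 = 1/(37113 + 2*I*sqrt(13)) + 0 = 1/(37113 + 2*I*sqrt(13))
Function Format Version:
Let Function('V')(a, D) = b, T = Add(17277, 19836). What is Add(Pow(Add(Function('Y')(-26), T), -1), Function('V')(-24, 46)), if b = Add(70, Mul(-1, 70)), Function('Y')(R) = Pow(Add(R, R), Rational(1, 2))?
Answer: Add(Rational(37113, 1377374821), Mul(Rational(-2, 1377374821), I, Pow(13, Rational(1, 2)))) ≈ Add(2.6945e-5, Mul(-5.2354e-9, I))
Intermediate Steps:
T = 37113
Function('Y')(R) = Mul(Pow(2, Rational(1, 2)), Pow(R, Rational(1, 2))) (Function('Y')(R) = Pow(Mul(2, R), Rational(1, 2)) = Mul(Pow(2, Rational(1, 2)), Pow(R, Rational(1, 2))))
b = 0 (b = Add(70, -70) = 0)
Function('V')(a, D) = 0
Add(Pow(Add(Function('Y')(-26), T), -1), Function('V')(-24, 46)) = Add(Pow(Add(Mul(Pow(2, Rational(1, 2)), Pow(-26, Rational(1, 2))), 37113), -1), 0) = Add(Pow(Add(Mul(Pow(2, Rational(1, 2)), Mul(I, Pow(26, Rational(1, 2)))), 37113), -1), 0) = Add(Pow(Add(Mul(2, I, Pow(13, Rational(1, 2))), 37113), -1), 0) = Add(Pow(Add(37113, Mul(2, I, Pow(13, Rational(1, 2)))), -1), 0) = Pow(Add(37113, Mul(2, I, Pow(13, Rational(1, 2)))), -1)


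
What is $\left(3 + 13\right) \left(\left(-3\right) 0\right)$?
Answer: $0$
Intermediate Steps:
$\left(3 + 13\right) \left(\left(-3\right) 0\right) = 16 \cdot 0 = 0$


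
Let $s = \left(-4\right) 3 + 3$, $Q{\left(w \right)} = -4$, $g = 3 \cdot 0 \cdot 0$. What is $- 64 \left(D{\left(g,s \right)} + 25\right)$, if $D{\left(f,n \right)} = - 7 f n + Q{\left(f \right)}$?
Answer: $-1344$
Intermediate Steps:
$g = 0$ ($g = 0 \cdot 0 = 0$)
$s = -9$ ($s = -12 + 3 = -9$)
$D{\left(f,n \right)} = -4 - 7 f n$ ($D{\left(f,n \right)} = - 7 f n - 4 = -4 - 7 f n$)
$- 64 \left(D{\left(g,s \right)} + 25\right) = - 64 \left(\left(-4 - 0 \left(-9\right)\right) + 25\right) = - 64 \left(\left(-4 + 0\right) + 25\right) = - 64 \left(-4 + 25\right) = \left(-64\right) 21 = -1344$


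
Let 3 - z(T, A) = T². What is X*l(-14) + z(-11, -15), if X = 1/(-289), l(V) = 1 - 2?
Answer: -34101/289 ≈ -118.00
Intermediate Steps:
z(T, A) = 3 - T²
l(V) = -1
X = -1/289 ≈ -0.0034602
X*l(-14) + z(-11, -15) = -1/289*(-1) + (3 - 1*(-11)²) = 1/289 + (3 - 1*121) = 1/289 + (3 - 121) = 1/289 - 118 = -34101/289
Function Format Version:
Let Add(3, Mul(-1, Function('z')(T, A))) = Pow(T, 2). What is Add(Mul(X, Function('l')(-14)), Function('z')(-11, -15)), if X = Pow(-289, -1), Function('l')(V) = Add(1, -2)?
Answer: Rational(-34101, 289) ≈ -118.00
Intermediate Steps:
Function('z')(T, A) = Add(3, Mul(-1, Pow(T, 2)))
Function('l')(V) = -1
X = Rational(-1, 289) ≈ -0.0034602
Add(Mul(X, Function('l')(-14)), Function('z')(-11, -15)) = Add(Mul(Rational(-1, 289), -1), Add(3, Mul(-1, Pow(-11, 2)))) = Add(Rational(1, 289), Add(3, Mul(-1, 121))) = Add(Rational(1, 289), Add(3, -121)) = Add(Rational(1, 289), -118) = Rational(-34101, 289)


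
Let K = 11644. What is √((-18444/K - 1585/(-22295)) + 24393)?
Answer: √83869017368622395/1854307 ≈ 156.18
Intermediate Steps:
√((-18444/K - 1585/(-22295)) + 24393) = √((-18444/11644 - 1585/(-22295)) + 24393) = √((-18444*1/11644 - 1585*(-1/22295)) + 24393) = √((-4611/2911 + 317/4459) + 24393) = √(-19637662/12980149 + 24393) = √(316605136895/12980149) = √83869017368622395/1854307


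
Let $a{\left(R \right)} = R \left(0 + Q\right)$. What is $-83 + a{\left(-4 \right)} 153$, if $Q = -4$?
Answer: $2365$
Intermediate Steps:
$a{\left(R \right)} = - 4 R$ ($a{\left(R \right)} = R \left(0 - 4\right) = R \left(-4\right) = - 4 R$)
$-83 + a{\left(-4 \right)} 153 = -83 + \left(-4\right) \left(-4\right) 153 = -83 + 16 \cdot 153 = -83 + 2448 = 2365$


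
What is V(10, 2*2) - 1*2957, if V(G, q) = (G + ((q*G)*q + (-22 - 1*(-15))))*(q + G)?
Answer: -675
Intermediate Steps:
V(G, q) = (G + q)*(-7 + G + G*q²) (V(G, q) = (G + ((G*q)*q + (-22 + 15)))*(G + q) = (G + (G*q² - 7))*(G + q) = (G + (-7 + G*q²))*(G + q) = (-7 + G + G*q²)*(G + q) = (G + q)*(-7 + G + G*q²))
V(10, 2*2) - 1*2957 = (10² - 7*10 - 14*2 + 10*(2*2) + 10*(2*2)³ + 10²*(2*2)²) - 1*2957 = (100 - 70 - 7*4 + 10*4 + 10*4³ + 100*4²) - 2957 = (100 - 70 - 28 + 40 + 10*64 + 100*16) - 2957 = (100 - 70 - 28 + 40 + 640 + 1600) - 2957 = 2282 - 2957 = -675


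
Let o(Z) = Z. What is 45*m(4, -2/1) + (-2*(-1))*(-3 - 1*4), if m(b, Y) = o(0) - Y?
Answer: 76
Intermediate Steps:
m(b, Y) = -Y (m(b, Y) = 0 - Y = -Y)
45*m(4, -2/1) + (-2*(-1))*(-3 - 1*4) = 45*(-(-2)/1) + (-2*(-1))*(-3 - 1*4) = 45*(-(-2)) + 2*(-3 - 4) = 45*(-1*(-2)) + 2*(-7) = 45*2 - 14 = 90 - 14 = 76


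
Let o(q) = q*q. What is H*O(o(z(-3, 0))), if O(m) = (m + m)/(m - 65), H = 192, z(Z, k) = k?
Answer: 0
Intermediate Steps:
o(q) = q²
O(m) = 2*m/(-65 + m) (O(m) = (2*m)/(-65 + m) = 2*m/(-65 + m))
H*O(o(z(-3, 0))) = 192*(2*0²/(-65 + 0²)) = 192*(2*0/(-65 + 0)) = 192*(2*0/(-65)) = 192*(2*0*(-1/65)) = 192*0 = 0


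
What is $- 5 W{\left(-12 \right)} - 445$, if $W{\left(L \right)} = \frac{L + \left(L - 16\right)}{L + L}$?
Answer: $- \frac{1360}{3} \approx -453.33$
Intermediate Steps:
$W{\left(L \right)} = \frac{-16 + 2 L}{2 L}$ ($W{\left(L \right)} = \frac{L + \left(-16 + L\right)}{2 L} = \left(-16 + 2 L\right) \frac{1}{2 L} = \frac{-16 + 2 L}{2 L}$)
$- 5 W{\left(-12 \right)} - 445 = - 5 \frac{-8 - 12}{-12} - 445 = - 5 \left(\left(- \frac{1}{12}\right) \left(-20\right)\right) - 445 = \left(-5\right) \frac{5}{3} - 445 = - \frac{25}{3} - 445 = - \frac{1360}{3}$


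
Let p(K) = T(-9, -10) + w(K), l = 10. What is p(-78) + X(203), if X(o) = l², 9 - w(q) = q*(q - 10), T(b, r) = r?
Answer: -6765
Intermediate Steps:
w(q) = 9 - q*(-10 + q) (w(q) = 9 - q*(q - 10) = 9 - q*(-10 + q))
p(K) = -1 - K² + 10*K (p(K) = -10 + (9 - K² + 10*K) = -1 - K² + 10*K)
X(o) = 100 (X(o) = 10² = 100)
p(-78) + X(203) = (-1 - 1*(-78)² + 10*(-78)) + 100 = (-1 - 1*6084 - 780) + 100 = (-1 - 6084 - 780) + 100 = -6865 + 100 = -6765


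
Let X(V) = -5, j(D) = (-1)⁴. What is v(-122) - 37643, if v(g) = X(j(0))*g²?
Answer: -112063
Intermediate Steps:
j(D) = 1
v(g) = -5*g²
v(-122) - 37643 = -5*(-122)² - 37643 = -5*14884 - 37643 = -74420 - 37643 = -112063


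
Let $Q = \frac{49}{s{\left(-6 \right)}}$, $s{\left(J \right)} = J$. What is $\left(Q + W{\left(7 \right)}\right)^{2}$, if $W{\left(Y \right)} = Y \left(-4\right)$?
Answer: $\frac{47089}{36} \approx 1308.0$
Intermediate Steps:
$W{\left(Y \right)} = - 4 Y$
$Q = - \frac{49}{6}$ ($Q = \frac{49}{-6} = 49 \left(- \frac{1}{6}\right) = - \frac{49}{6} \approx -8.1667$)
$\left(Q + W{\left(7 \right)}\right)^{2} = \left(- \frac{49}{6} - 28\right)^{2} = \left(- \frac{217}{6}\right)^{2} = \frac{47089}{36}$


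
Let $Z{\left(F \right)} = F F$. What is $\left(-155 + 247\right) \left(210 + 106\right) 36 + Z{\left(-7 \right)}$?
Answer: $1046641$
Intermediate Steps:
$Z{\left(F \right)} = F^{2}$
$\left(-155 + 247\right) \left(210 + 106\right) 36 + Z{\left(-7 \right)} = \left(-155 + 247\right) \left(210 + 106\right) 36 + \left(-7\right)^{2} = 92 \cdot 316 \cdot 36 + 49 = 29072 \cdot 36 + 49 = 1046592 + 49 = 1046641$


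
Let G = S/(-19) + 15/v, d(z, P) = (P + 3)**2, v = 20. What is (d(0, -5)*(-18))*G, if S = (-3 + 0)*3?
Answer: -1674/19 ≈ -88.105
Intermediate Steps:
S = -9 (S = -3*3 = -9)
d(z, P) = (3 + P)**2
G = 93/76 (G = -9/(-19) + 15/20 = -9*(-1/19) + 15*(1/20) = 9/19 + 3/4 = 93/76 ≈ 1.2237)
(d(0, -5)*(-18))*G = ((3 - 5)**2*(-18))*(93/76) = ((-2)**2*(-18))*(93/76) = (4*(-18))*(93/76) = -72*93/76 = -1674/19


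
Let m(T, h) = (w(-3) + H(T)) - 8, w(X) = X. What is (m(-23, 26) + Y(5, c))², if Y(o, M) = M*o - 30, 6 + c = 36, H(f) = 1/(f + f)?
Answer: 25130169/2116 ≈ 11876.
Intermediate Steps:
H(f) = 1/(2*f)
m(T, h) = -11 + 1/(2*T) (m(T, h) = (-3 + 1/(2*T)) - 8 = -11 + 1/(2*T))
c = 30 (c = -6 + 36 = 30)
Y(o, M) = -30 + M*o
(m(-23, 26) + Y(5, c))² = ((-11 + (½)/(-23)) + (-30 + 30*5))² = ((-11 + (½)*(-1/23)) + (-30 + 150))² = ((-11 - 1/46) + 120)² = (-507/46 + 120)² = (5013/46)² = 25130169/2116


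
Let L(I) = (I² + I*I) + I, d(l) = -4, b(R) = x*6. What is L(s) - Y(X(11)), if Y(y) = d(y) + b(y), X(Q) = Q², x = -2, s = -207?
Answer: 85507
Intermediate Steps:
b(R) = -12 (b(R) = -2*6 = -12)
Y(y) = -16 (Y(y) = -4 - 12 = -16)
L(I) = I + 2*I² (L(I) = (I² + I²) + I = 2*I² + I = I + 2*I²)
L(s) - Y(X(11)) = -207*(1 + 2*(-207)) - 1*(-16) = -207*(1 - 414) + 16 = -207*(-413) + 16 = 85491 + 16 = 85507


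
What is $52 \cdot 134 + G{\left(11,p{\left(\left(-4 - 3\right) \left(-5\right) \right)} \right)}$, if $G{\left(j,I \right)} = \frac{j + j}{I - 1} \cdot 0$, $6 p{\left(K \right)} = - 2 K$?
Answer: $6968$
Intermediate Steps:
$p{\left(K \right)} = - \frac{K}{3}$ ($p{\left(K \right)} = \frac{\left(-2\right) K}{6} = - \frac{K}{3}$)
$G{\left(j,I \right)} = 0$ ($G{\left(j,I \right)} = \frac{2 j}{-1 + I} 0 = 0$)
$52 \cdot 134 + G{\left(11,p{\left(\left(-4 - 3\right) \left(-5\right) \right)} \right)} = 52 \cdot 134 + 0 = 6968 + 0 = 6968$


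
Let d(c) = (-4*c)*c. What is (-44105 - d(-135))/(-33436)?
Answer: -2215/2572 ≈ -0.86120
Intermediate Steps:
d(c) = -4*c²
(-44105 - d(-135))/(-33436) = (-44105 - (-4)*(-135)²)/(-33436) = (-44105 - (-4)*18225)*(-1/33436) = (-44105 - 1*(-72900))*(-1/33436) = (-44105 + 72900)*(-1/33436) = 28795*(-1/33436) = -2215/2572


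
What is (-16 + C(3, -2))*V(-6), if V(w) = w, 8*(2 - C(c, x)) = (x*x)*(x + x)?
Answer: 72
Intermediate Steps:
C(c, x) = 2 - x**3/4 (C(c, x) = 2 - x*x*(x + x)/8 = 2 - x**2*2*x/8 = 2 - x**3/4)
(-16 + C(3, -2))*V(-6) = (-16 + (2 - 1/4*(-2)**3))*(-6) = (-16 + (2 - 1/4*(-8)))*(-6) = (-16 + (2 + 2))*(-6) = (-16 + 4)*(-6) = -12*(-6) = 72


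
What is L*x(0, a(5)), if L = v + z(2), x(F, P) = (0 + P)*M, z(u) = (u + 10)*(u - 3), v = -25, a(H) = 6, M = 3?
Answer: -666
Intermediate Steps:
z(u) = (-3 + u)*(10 + u) (z(u) = (10 + u)*(-3 + u) = (-3 + u)*(10 + u))
x(F, P) = 3*P (x(F, P) = (0 + P)*3 = P*3 = 3*P)
L = -37 (L = -25 + (-30 + 2² + 7*2) = -25 + (-30 + 4 + 14) = -25 - 12 = -37)
L*x(0, a(5)) = -111*6 = -37*18 = -666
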